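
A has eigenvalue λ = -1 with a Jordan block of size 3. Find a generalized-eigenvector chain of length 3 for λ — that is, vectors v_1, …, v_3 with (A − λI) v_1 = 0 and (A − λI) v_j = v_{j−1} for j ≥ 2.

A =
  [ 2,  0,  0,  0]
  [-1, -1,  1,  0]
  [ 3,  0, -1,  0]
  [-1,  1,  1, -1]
A Jordan chain for λ = -1 of length 3:
v_1 = (0, 0, 0, 1)ᵀ
v_2 = (0, 1, 0, 1)ᵀ
v_3 = (0, 0, 1, 0)ᵀ

Let N = A − (-1)·I. We want v_3 with N^3 v_3 = 0 but N^2 v_3 ≠ 0; then v_{j-1} := N · v_j for j = 3, …, 2.

Pick v_3 = (0, 0, 1, 0)ᵀ.
Then v_2 = N · v_3 = (0, 1, 0, 1)ᵀ.
Then v_1 = N · v_2 = (0, 0, 0, 1)ᵀ.

Sanity check: (A − (-1)·I) v_1 = (0, 0, 0, 0)ᵀ = 0. ✓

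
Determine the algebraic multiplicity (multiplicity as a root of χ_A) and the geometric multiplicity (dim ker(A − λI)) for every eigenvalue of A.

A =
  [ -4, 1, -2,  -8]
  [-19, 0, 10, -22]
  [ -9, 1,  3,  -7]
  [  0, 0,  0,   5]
λ = -3: alg = 2, geom = 1; λ = 5: alg = 2, geom = 1

Step 1 — factor the characteristic polynomial to read off the algebraic multiplicities:
  χ_A(x) = (x - 5)^2*(x + 3)^2

Step 2 — compute geometric multiplicities via the rank-nullity identity g(λ) = n − rank(A − λI):
  rank(A − (-3)·I) = 3, so dim ker(A − (-3)·I) = n − 3 = 1
  rank(A − (5)·I) = 3, so dim ker(A − (5)·I) = n − 3 = 1

Summary:
  λ = -3: algebraic multiplicity = 2, geometric multiplicity = 1
  λ = 5: algebraic multiplicity = 2, geometric multiplicity = 1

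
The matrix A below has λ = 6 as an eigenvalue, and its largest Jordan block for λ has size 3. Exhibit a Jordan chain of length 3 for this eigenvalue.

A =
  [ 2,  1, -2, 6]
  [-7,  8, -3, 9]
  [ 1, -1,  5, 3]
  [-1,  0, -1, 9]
A Jordan chain for λ = 6 of length 3:
v_1 = (1, 2, -1, 0)ᵀ
v_2 = (-4, -7, 1, -1)ᵀ
v_3 = (1, 0, 0, 0)ᵀ

Let N = A − (6)·I. We want v_3 with N^3 v_3 = 0 but N^2 v_3 ≠ 0; then v_{j-1} := N · v_j for j = 3, …, 2.

Pick v_3 = (1, 0, 0, 0)ᵀ.
Then v_2 = N · v_3 = (-4, -7, 1, -1)ᵀ.
Then v_1 = N · v_2 = (1, 2, -1, 0)ᵀ.

Sanity check: (A − (6)·I) v_1 = (0, 0, 0, 0)ᵀ = 0. ✓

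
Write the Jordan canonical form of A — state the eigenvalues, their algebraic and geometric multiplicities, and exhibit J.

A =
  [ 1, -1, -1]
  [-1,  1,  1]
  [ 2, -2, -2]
J_2(0) ⊕ J_1(0)

The characteristic polynomial is
  det(x·I − A) = x^3

Eigenvalues and multiplicities (the geometric multiplicity of λ is n − rank(A − λI), which equals the number of Jordan blocks for λ):
  λ = 0: algebraic multiplicity = 3, geometric multiplicity = 2

Determining the block sizes for each eigenvalue:
  λ = 0: 2 blocks summing to 3 forces exactly one block of size 2 and the rest size 1 → block sizes [2, 1]

Assembling the blocks gives a Jordan form
J =
  [0, 1, 0]
  [0, 0, 0]
  [0, 0, 0]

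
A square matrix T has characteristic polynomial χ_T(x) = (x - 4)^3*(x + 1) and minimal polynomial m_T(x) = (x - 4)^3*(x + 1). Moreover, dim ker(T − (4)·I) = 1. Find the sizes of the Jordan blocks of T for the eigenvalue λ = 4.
Block sizes for λ = 4: [3]

Step 1 — from the characteristic polynomial, algebraic multiplicity of λ = 4 is 3. From dim ker(T − (4)·I) = 1, there are exactly 1 Jordan blocks for λ = 4.
Step 2 — from the minimal polynomial, the factor (x − 4)^3 tells us the largest block for λ = 4 has size 3.
Step 3 — with total size 3, 1 blocks, and largest block 3, the block sizes (in nonincreasing order) are [3].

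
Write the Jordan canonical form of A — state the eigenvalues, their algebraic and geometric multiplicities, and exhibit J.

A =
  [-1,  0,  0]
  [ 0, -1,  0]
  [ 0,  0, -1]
J_1(-1) ⊕ J_1(-1) ⊕ J_1(-1)

The characteristic polynomial is
  det(x·I − A) = x^3 + 3*x^2 + 3*x + 1 = (x + 1)^3

Eigenvalues and multiplicities (the geometric multiplicity of λ is n − rank(A − λI), which equals the number of Jordan blocks for λ):
  λ = -1: algebraic multiplicity = 3, geometric multiplicity = 3

Determining the block sizes for each eigenvalue:
  λ = -1: gm = am = 3, so every block has size 1 → block sizes [1, 1, 1]

Assembling the blocks gives a Jordan form
J =
  [-1,  0,  0]
  [ 0, -1,  0]
  [ 0,  0, -1]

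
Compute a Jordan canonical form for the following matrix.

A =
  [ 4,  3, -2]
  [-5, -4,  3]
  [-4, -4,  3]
J_3(1)

The characteristic polynomial is
  det(x·I − A) = x^3 - 3*x^2 + 3*x - 1 = (x - 1)^3

Eigenvalues and multiplicities (the geometric multiplicity of λ is n − rank(A − λI), which equals the number of Jordan blocks for λ):
  λ = 1: algebraic multiplicity = 3, geometric multiplicity = 1

Determining the block sizes for each eigenvalue:
  λ = 1: one block (gm = 1), so the single block has size am = 3 → block sizes [3]

Assembling the blocks gives a Jordan form
J =
  [1, 1, 0]
  [0, 1, 1]
  [0, 0, 1]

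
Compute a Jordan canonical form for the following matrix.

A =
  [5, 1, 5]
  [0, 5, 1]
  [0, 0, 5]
J_3(5)

The characteristic polynomial is
  det(x·I − A) = x^3 - 15*x^2 + 75*x - 125 = (x - 5)^3

Eigenvalues and multiplicities (the geometric multiplicity of λ is n − rank(A − λI), which equals the number of Jordan blocks for λ):
  λ = 5: algebraic multiplicity = 3, geometric multiplicity = 1

Determining the block sizes for each eigenvalue:
  λ = 5: one block (gm = 1), so the single block has size am = 3 → block sizes [3]

Assembling the blocks gives a Jordan form
J =
  [5, 1, 0]
  [0, 5, 1]
  [0, 0, 5]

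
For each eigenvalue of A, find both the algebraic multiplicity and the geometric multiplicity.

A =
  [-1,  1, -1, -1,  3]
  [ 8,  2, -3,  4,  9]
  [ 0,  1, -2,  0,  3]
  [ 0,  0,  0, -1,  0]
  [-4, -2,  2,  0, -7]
λ = -3: alg = 2, geom = 1; λ = -1: alg = 3, geom = 2

Step 1 — factor the characteristic polynomial to read off the algebraic multiplicities:
  χ_A(x) = (x + 1)^3*(x + 3)^2

Step 2 — compute geometric multiplicities via the rank-nullity identity g(λ) = n − rank(A − λI):
  rank(A − (-3)·I) = 4, so dim ker(A − (-3)·I) = n − 4 = 1
  rank(A − (-1)·I) = 3, so dim ker(A − (-1)·I) = n − 3 = 2

Summary:
  λ = -3: algebraic multiplicity = 2, geometric multiplicity = 1
  λ = -1: algebraic multiplicity = 3, geometric multiplicity = 2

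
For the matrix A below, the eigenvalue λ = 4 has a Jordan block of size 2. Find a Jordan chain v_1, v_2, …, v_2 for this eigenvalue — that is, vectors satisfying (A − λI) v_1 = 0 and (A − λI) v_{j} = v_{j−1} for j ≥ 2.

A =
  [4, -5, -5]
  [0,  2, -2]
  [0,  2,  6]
A Jordan chain for λ = 4 of length 2:
v_1 = (-5, -2, 2)ᵀ
v_2 = (0, 1, 0)ᵀ

Let N = A − (4)·I. We want v_2 with N^2 v_2 = 0 but N^1 v_2 ≠ 0; then v_{j-1} := N · v_j for j = 2, …, 2.

Pick v_2 = (0, 1, 0)ᵀ.
Then v_1 = N · v_2 = (-5, -2, 2)ᵀ.

Sanity check: (A − (4)·I) v_1 = (0, 0, 0)ᵀ = 0. ✓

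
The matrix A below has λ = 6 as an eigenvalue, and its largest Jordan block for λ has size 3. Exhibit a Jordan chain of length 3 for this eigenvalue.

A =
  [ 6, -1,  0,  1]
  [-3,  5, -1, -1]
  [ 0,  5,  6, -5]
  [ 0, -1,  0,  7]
A Jordan chain for λ = 6 of length 3:
v_1 = (3, 3, -15, 3)ᵀ
v_2 = (0, -3, 0, 0)ᵀ
v_3 = (1, 0, 0, 0)ᵀ

Let N = A − (6)·I. We want v_3 with N^3 v_3 = 0 but N^2 v_3 ≠ 0; then v_{j-1} := N · v_j for j = 3, …, 2.

Pick v_3 = (1, 0, 0, 0)ᵀ.
Then v_2 = N · v_3 = (0, -3, 0, 0)ᵀ.
Then v_1 = N · v_2 = (3, 3, -15, 3)ᵀ.

Sanity check: (A − (6)·I) v_1 = (0, 0, 0, 0)ᵀ = 0. ✓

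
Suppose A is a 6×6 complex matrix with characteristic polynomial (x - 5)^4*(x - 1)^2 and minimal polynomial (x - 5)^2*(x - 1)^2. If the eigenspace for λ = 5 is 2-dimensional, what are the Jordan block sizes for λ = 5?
Block sizes for λ = 5: [2, 2]

Step 1 — from the characteristic polynomial, algebraic multiplicity of λ = 5 is 4. From dim ker(A − (5)·I) = 2, there are exactly 2 Jordan blocks for λ = 5.
Step 2 — from the minimal polynomial, the factor (x − 5)^2 tells us the largest block for λ = 5 has size 2.
Step 3 — with total size 4, 2 blocks, and largest block 2, the block sizes (in nonincreasing order) are [2, 2].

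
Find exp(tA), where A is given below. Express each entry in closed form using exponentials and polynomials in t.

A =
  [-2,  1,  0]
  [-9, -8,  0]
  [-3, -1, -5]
e^{tA} =
  [3*t*exp(-5*t) + exp(-5*t), t*exp(-5*t), 0]
  [-9*t*exp(-5*t), -3*t*exp(-5*t) + exp(-5*t), 0]
  [-3*t*exp(-5*t), -t*exp(-5*t), exp(-5*t)]

Strategy: write A = P · J · P⁻¹ where J is a Jordan canonical form, so e^{tA} = P · e^{tJ} · P⁻¹, and e^{tJ} can be computed block-by-block.

A has Jordan form
J =
  [-5,  1,  0]
  [ 0, -5,  0]
  [ 0,  0, -5]
(up to reordering of blocks).

Per-block formulas:
  For a 2×2 Jordan block J_2(-5): exp(t · J_2(-5)) = e^(-5t)·(I + t·N), where N is the 2×2 nilpotent shift.
  For a 1×1 block at λ = -5: exp(t · [-5]) = [e^(-5t)].

After assembling e^{tJ} and conjugating by P, we get:

e^{tA} =
  [3*t*exp(-5*t) + exp(-5*t), t*exp(-5*t), 0]
  [-9*t*exp(-5*t), -3*t*exp(-5*t) + exp(-5*t), 0]
  [-3*t*exp(-5*t), -t*exp(-5*t), exp(-5*t)]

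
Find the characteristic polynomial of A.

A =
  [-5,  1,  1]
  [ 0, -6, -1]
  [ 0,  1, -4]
x^3 + 15*x^2 + 75*x + 125

Expanding det(x·I − A) (e.g. by cofactor expansion or by noting that A is similar to its Jordan form J, which has the same characteristic polynomial as A) gives
  χ_A(x) = x^3 + 15*x^2 + 75*x + 125
which factors as (x + 5)^3. The eigenvalues (with algebraic multiplicities) are λ = -5 with multiplicity 3.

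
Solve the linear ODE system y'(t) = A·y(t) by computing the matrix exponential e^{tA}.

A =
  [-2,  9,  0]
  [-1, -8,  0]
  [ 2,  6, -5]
e^{tA} =
  [3*t*exp(-5*t) + exp(-5*t), 9*t*exp(-5*t), 0]
  [-t*exp(-5*t), -3*t*exp(-5*t) + exp(-5*t), 0]
  [2*t*exp(-5*t), 6*t*exp(-5*t), exp(-5*t)]

Strategy: write A = P · J · P⁻¹ where J is a Jordan canonical form, so e^{tA} = P · e^{tJ} · P⁻¹, and e^{tJ} can be computed block-by-block.

A has Jordan form
J =
  [-5,  1,  0]
  [ 0, -5,  0]
  [ 0,  0, -5]
(up to reordering of blocks).

Per-block formulas:
  For a 2×2 Jordan block J_2(-5): exp(t · J_2(-5)) = e^(-5t)·(I + t·N), where N is the 2×2 nilpotent shift.
  For a 1×1 block at λ = -5: exp(t · [-5]) = [e^(-5t)].

After assembling e^{tJ} and conjugating by P, we get:

e^{tA} =
  [3*t*exp(-5*t) + exp(-5*t), 9*t*exp(-5*t), 0]
  [-t*exp(-5*t), -3*t*exp(-5*t) + exp(-5*t), 0]
  [2*t*exp(-5*t), 6*t*exp(-5*t), exp(-5*t)]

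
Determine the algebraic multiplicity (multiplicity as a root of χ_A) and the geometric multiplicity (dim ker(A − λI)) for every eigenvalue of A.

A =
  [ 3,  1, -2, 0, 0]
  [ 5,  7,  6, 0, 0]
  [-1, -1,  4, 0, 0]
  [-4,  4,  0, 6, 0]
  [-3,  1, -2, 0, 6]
λ = 2: alg = 1, geom = 1; λ = 6: alg = 4, geom = 3

Step 1 — factor the characteristic polynomial to read off the algebraic multiplicities:
  χ_A(x) = (x - 6)^4*(x - 2)

Step 2 — compute geometric multiplicities via the rank-nullity identity g(λ) = n − rank(A − λI):
  rank(A − (2)·I) = 4, so dim ker(A − (2)·I) = n − 4 = 1
  rank(A − (6)·I) = 2, so dim ker(A − (6)·I) = n − 2 = 3

Summary:
  λ = 2: algebraic multiplicity = 1, geometric multiplicity = 1
  λ = 6: algebraic multiplicity = 4, geometric multiplicity = 3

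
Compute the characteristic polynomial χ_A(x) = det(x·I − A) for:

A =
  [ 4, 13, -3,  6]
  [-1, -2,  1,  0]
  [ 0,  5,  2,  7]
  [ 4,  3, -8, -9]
x^4 + 5*x^3

Expanding det(x·I − A) (e.g. by cofactor expansion or by noting that A is similar to its Jordan form J, which has the same characteristic polynomial as A) gives
  χ_A(x) = x^4 + 5*x^3
which factors as x^3*(x + 5). The eigenvalues (with algebraic multiplicities) are λ = -5 with multiplicity 1, λ = 0 with multiplicity 3.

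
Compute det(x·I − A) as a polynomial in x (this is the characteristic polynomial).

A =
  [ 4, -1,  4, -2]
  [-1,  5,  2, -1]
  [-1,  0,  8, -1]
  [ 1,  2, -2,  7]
x^4 - 24*x^3 + 216*x^2 - 864*x + 1296

Expanding det(x·I − A) (e.g. by cofactor expansion or by noting that A is similar to its Jordan form J, which has the same characteristic polynomial as A) gives
  χ_A(x) = x^4 - 24*x^3 + 216*x^2 - 864*x + 1296
which factors as (x - 6)^4. The eigenvalues (with algebraic multiplicities) are λ = 6 with multiplicity 4.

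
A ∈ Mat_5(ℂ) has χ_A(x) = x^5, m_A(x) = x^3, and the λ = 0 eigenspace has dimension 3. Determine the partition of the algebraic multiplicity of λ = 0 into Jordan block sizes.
Block sizes for λ = 0: [3, 1, 1]

Step 1 — from the characteristic polynomial, algebraic multiplicity of λ = 0 is 5. From dim ker(A − (0)·I) = 3, there are exactly 3 Jordan blocks for λ = 0.
Step 2 — from the minimal polynomial, the factor (x − 0)^3 tells us the largest block for λ = 0 has size 3.
Step 3 — with total size 5, 3 blocks, and largest block 3, the block sizes (in nonincreasing order) are [3, 1, 1].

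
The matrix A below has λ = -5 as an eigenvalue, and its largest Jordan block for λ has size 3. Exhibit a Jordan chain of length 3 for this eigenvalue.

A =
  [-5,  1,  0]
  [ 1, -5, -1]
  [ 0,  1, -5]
A Jordan chain for λ = -5 of length 3:
v_1 = (1, 0, 1)ᵀ
v_2 = (0, 1, 0)ᵀ
v_3 = (1, 0, 0)ᵀ

Let N = A − (-5)·I. We want v_3 with N^3 v_3 = 0 but N^2 v_3 ≠ 0; then v_{j-1} := N · v_j for j = 3, …, 2.

Pick v_3 = (1, 0, 0)ᵀ.
Then v_2 = N · v_3 = (0, 1, 0)ᵀ.
Then v_1 = N · v_2 = (1, 0, 1)ᵀ.

Sanity check: (A − (-5)·I) v_1 = (0, 0, 0)ᵀ = 0. ✓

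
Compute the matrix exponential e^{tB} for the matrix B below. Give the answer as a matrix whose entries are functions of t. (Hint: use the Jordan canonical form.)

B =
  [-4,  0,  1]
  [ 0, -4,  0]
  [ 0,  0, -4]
e^{tB} =
  [exp(-4*t), 0, t*exp(-4*t)]
  [0, exp(-4*t), 0]
  [0, 0, exp(-4*t)]

Strategy: write B = P · J · P⁻¹ where J is a Jordan canonical form, so e^{tB} = P · e^{tJ} · P⁻¹, and e^{tJ} can be computed block-by-block.

B has Jordan form
J =
  [-4,  1,  0]
  [ 0, -4,  0]
  [ 0,  0, -4]
(up to reordering of blocks).

Per-block formulas:
  For a 2×2 Jordan block J_2(-4): exp(t · J_2(-4)) = e^(-4t)·(I + t·N), where N is the 2×2 nilpotent shift.
  For a 1×1 block at λ = -4: exp(t · [-4]) = [e^(-4t)].

After assembling e^{tJ} and conjugating by P, we get:

e^{tB} =
  [exp(-4*t), 0, t*exp(-4*t)]
  [0, exp(-4*t), 0]
  [0, 0, exp(-4*t)]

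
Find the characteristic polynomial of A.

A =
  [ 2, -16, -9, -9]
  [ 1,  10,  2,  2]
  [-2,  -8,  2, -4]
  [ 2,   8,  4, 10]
x^4 - 24*x^3 + 216*x^2 - 864*x + 1296

Expanding det(x·I − A) (e.g. by cofactor expansion or by noting that A is similar to its Jordan form J, which has the same characteristic polynomial as A) gives
  χ_A(x) = x^4 - 24*x^3 + 216*x^2 - 864*x + 1296
which factors as (x - 6)^4. The eigenvalues (with algebraic multiplicities) are λ = 6 with multiplicity 4.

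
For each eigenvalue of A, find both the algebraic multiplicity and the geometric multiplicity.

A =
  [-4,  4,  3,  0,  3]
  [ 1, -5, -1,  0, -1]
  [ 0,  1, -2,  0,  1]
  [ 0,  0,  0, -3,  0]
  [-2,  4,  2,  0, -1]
λ = -3: alg = 5, geom = 3

Step 1 — factor the characteristic polynomial to read off the algebraic multiplicities:
  χ_A(x) = (x + 3)^5

Step 2 — compute geometric multiplicities via the rank-nullity identity g(λ) = n − rank(A − λI):
  rank(A − (-3)·I) = 2, so dim ker(A − (-3)·I) = n − 2 = 3

Summary:
  λ = -3: algebraic multiplicity = 5, geometric multiplicity = 3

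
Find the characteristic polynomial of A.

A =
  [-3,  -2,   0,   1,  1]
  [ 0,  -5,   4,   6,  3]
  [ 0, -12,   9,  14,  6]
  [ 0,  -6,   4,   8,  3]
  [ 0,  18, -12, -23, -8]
x^5 - x^4 - 6*x^3 + 14*x^2 - 11*x + 3

Expanding det(x·I − A) (e.g. by cofactor expansion or by noting that A is similar to its Jordan form J, which has the same characteristic polynomial as A) gives
  χ_A(x) = x^5 - x^4 - 6*x^3 + 14*x^2 - 11*x + 3
which factors as (x - 1)^4*(x + 3). The eigenvalues (with algebraic multiplicities) are λ = -3 with multiplicity 1, λ = 1 with multiplicity 4.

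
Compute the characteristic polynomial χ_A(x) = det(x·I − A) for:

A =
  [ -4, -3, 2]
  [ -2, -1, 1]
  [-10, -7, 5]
x^3

Expanding det(x·I − A) (e.g. by cofactor expansion or by noting that A is similar to its Jordan form J, which has the same characteristic polynomial as A) gives
  χ_A(x) = x^3
which factors as x^3. The eigenvalues (with algebraic multiplicities) are λ = 0 with multiplicity 3.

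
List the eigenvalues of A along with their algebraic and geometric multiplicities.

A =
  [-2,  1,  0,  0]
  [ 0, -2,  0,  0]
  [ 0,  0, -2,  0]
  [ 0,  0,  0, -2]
λ = -2: alg = 4, geom = 3

Step 1 — factor the characteristic polynomial to read off the algebraic multiplicities:
  χ_A(x) = (x + 2)^4

Step 2 — compute geometric multiplicities via the rank-nullity identity g(λ) = n − rank(A − λI):
  rank(A − (-2)·I) = 1, so dim ker(A − (-2)·I) = n − 1 = 3

Summary:
  λ = -2: algebraic multiplicity = 4, geometric multiplicity = 3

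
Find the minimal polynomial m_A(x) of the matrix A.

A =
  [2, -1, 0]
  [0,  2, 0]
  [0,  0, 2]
x^2 - 4*x + 4

The characteristic polynomial is χ_A(x) = (x - 2)^3, so the eigenvalues are known. The minimal polynomial is
  m_A(x) = Π_λ (x − λ)^{k_λ}
where k_λ is the size of the *largest* Jordan block for λ (equivalently, the smallest k with (A − λI)^k v = 0 for every generalised eigenvector v of λ).

  λ = 2: largest Jordan block has size 2, contributing (x − 2)^2

So m_A(x) = (x - 2)^2 = x^2 - 4*x + 4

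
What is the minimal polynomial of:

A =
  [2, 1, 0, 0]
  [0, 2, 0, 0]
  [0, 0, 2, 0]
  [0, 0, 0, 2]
x^2 - 4*x + 4

The characteristic polynomial is χ_A(x) = (x - 2)^4, so the eigenvalues are known. The minimal polynomial is
  m_A(x) = Π_λ (x − λ)^{k_λ}
where k_λ is the size of the *largest* Jordan block for λ (equivalently, the smallest k with (A − λI)^k v = 0 for every generalised eigenvector v of λ).

  λ = 2: largest Jordan block has size 2, contributing (x − 2)^2

So m_A(x) = (x - 2)^2 = x^2 - 4*x + 4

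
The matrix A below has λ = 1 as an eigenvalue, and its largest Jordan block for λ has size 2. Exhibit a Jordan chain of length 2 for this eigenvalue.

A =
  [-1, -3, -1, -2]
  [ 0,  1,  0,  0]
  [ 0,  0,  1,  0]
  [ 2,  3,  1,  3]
A Jordan chain for λ = 1 of length 2:
v_1 = (-2, 0, 0, 2)ᵀ
v_2 = (1, 0, 0, 0)ᵀ

Let N = A − (1)·I. We want v_2 with N^2 v_2 = 0 but N^1 v_2 ≠ 0; then v_{j-1} := N · v_j for j = 2, …, 2.

Pick v_2 = (1, 0, 0, 0)ᵀ.
Then v_1 = N · v_2 = (-2, 0, 0, 2)ᵀ.

Sanity check: (A − (1)·I) v_1 = (0, 0, 0, 0)ᵀ = 0. ✓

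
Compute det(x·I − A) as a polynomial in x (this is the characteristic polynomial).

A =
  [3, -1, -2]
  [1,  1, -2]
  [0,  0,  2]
x^3 - 6*x^2 + 12*x - 8

Expanding det(x·I − A) (e.g. by cofactor expansion or by noting that A is similar to its Jordan form J, which has the same characteristic polynomial as A) gives
  χ_A(x) = x^3 - 6*x^2 + 12*x - 8
which factors as (x - 2)^3. The eigenvalues (with algebraic multiplicities) are λ = 2 with multiplicity 3.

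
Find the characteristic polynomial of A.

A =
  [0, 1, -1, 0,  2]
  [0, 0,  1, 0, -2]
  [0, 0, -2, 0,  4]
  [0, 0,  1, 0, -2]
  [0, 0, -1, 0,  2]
x^5

Expanding det(x·I − A) (e.g. by cofactor expansion or by noting that A is similar to its Jordan form J, which has the same characteristic polynomial as A) gives
  χ_A(x) = x^5
which factors as x^5. The eigenvalues (with algebraic multiplicities) are λ = 0 with multiplicity 5.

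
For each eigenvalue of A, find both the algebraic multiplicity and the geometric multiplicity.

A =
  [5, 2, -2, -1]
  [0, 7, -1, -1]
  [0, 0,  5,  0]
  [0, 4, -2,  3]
λ = 5: alg = 4, geom = 2

Step 1 — factor the characteristic polynomial to read off the algebraic multiplicities:
  χ_A(x) = (x - 5)^4

Step 2 — compute geometric multiplicities via the rank-nullity identity g(λ) = n − rank(A − λI):
  rank(A − (5)·I) = 2, so dim ker(A − (5)·I) = n − 2 = 2

Summary:
  λ = 5: algebraic multiplicity = 4, geometric multiplicity = 2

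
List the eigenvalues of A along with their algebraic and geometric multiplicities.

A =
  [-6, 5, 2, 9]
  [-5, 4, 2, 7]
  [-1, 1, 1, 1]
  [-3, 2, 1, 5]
λ = 1: alg = 4, geom = 2

Step 1 — factor the characteristic polynomial to read off the algebraic multiplicities:
  χ_A(x) = (x - 1)^4

Step 2 — compute geometric multiplicities via the rank-nullity identity g(λ) = n − rank(A − λI):
  rank(A − (1)·I) = 2, so dim ker(A − (1)·I) = n − 2 = 2

Summary:
  λ = 1: algebraic multiplicity = 4, geometric multiplicity = 2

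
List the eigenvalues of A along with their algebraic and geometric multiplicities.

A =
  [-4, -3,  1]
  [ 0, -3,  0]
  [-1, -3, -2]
λ = -3: alg = 3, geom = 2

Step 1 — factor the characteristic polynomial to read off the algebraic multiplicities:
  χ_A(x) = (x + 3)^3

Step 2 — compute geometric multiplicities via the rank-nullity identity g(λ) = n − rank(A − λI):
  rank(A − (-3)·I) = 1, so dim ker(A − (-3)·I) = n − 1 = 2

Summary:
  λ = -3: algebraic multiplicity = 3, geometric multiplicity = 2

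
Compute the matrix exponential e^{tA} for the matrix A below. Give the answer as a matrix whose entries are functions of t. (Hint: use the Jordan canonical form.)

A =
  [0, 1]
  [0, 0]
e^{tA} =
  [1, t]
  [0, 1]

Strategy: write A = P · J · P⁻¹ where J is a Jordan canonical form, so e^{tA} = P · e^{tJ} · P⁻¹, and e^{tJ} can be computed block-by-block.

A has Jordan form
J =
  [0, 1]
  [0, 0]
(up to reordering of blocks).

Per-block formulas:
  For a 2×2 Jordan block J_2(0): exp(t · J_2(0)) = e^(0t)·(I + t·N), where N is the 2×2 nilpotent shift.

After assembling e^{tJ} and conjugating by P, we get:

e^{tA} =
  [1, t]
  [0, 1]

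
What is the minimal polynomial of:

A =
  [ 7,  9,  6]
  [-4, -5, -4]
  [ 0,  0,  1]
x^2 - 2*x + 1

The characteristic polynomial is χ_A(x) = (x - 1)^3, so the eigenvalues are known. The minimal polynomial is
  m_A(x) = Π_λ (x − λ)^{k_λ}
where k_λ is the size of the *largest* Jordan block for λ (equivalently, the smallest k with (A − λI)^k v = 0 for every generalised eigenvector v of λ).

  λ = 1: largest Jordan block has size 2, contributing (x − 1)^2

So m_A(x) = (x - 1)^2 = x^2 - 2*x + 1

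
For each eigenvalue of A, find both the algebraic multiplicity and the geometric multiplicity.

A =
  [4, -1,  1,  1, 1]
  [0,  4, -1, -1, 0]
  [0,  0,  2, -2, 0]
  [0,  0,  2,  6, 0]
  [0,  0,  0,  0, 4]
λ = 4: alg = 5, geom = 3

Step 1 — factor the characteristic polynomial to read off the algebraic multiplicities:
  χ_A(x) = (x - 4)^5

Step 2 — compute geometric multiplicities via the rank-nullity identity g(λ) = n − rank(A − λI):
  rank(A − (4)·I) = 2, so dim ker(A − (4)·I) = n − 2 = 3

Summary:
  λ = 4: algebraic multiplicity = 5, geometric multiplicity = 3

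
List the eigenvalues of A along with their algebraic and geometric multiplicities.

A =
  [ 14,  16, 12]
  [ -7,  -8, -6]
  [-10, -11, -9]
λ = -3: alg = 1, geom = 1; λ = 0: alg = 2, geom = 1

Step 1 — factor the characteristic polynomial to read off the algebraic multiplicities:
  χ_A(x) = x^2*(x + 3)

Step 2 — compute geometric multiplicities via the rank-nullity identity g(λ) = n − rank(A − λI):
  rank(A − (-3)·I) = 2, so dim ker(A − (-3)·I) = n − 2 = 1
  rank(A − (0)·I) = 2, so dim ker(A − (0)·I) = n − 2 = 1

Summary:
  λ = -3: algebraic multiplicity = 1, geometric multiplicity = 1
  λ = 0: algebraic multiplicity = 2, geometric multiplicity = 1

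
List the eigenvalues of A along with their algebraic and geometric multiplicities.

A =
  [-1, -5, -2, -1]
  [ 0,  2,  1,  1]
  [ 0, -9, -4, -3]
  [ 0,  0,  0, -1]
λ = -1: alg = 4, geom = 2

Step 1 — factor the characteristic polynomial to read off the algebraic multiplicities:
  χ_A(x) = (x + 1)^4

Step 2 — compute geometric multiplicities via the rank-nullity identity g(λ) = n − rank(A − λI):
  rank(A − (-1)·I) = 2, so dim ker(A − (-1)·I) = n − 2 = 2

Summary:
  λ = -1: algebraic multiplicity = 4, geometric multiplicity = 2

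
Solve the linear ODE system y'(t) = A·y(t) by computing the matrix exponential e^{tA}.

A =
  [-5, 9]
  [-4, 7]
e^{tA} =
  [-6*t*exp(t) + exp(t), 9*t*exp(t)]
  [-4*t*exp(t), 6*t*exp(t) + exp(t)]

Strategy: write A = P · J · P⁻¹ where J is a Jordan canonical form, so e^{tA} = P · e^{tJ} · P⁻¹, and e^{tJ} can be computed block-by-block.

A has Jordan form
J =
  [1, 1]
  [0, 1]
(up to reordering of blocks).

Per-block formulas:
  For a 2×2 Jordan block J_2(1): exp(t · J_2(1)) = e^(1t)·(I + t·N), where N is the 2×2 nilpotent shift.

After assembling e^{tJ} and conjugating by P, we get:

e^{tA} =
  [-6*t*exp(t) + exp(t), 9*t*exp(t)]
  [-4*t*exp(t), 6*t*exp(t) + exp(t)]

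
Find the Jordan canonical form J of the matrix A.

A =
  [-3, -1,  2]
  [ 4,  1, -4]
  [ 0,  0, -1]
J_2(-1) ⊕ J_1(-1)

The characteristic polynomial is
  det(x·I − A) = x^3 + 3*x^2 + 3*x + 1 = (x + 1)^3

Eigenvalues and multiplicities (the geometric multiplicity of λ is n − rank(A − λI), which equals the number of Jordan blocks for λ):
  λ = -1: algebraic multiplicity = 3, geometric multiplicity = 2

Determining the block sizes for each eigenvalue:
  λ = -1: 2 blocks summing to 3 forces exactly one block of size 2 and the rest size 1 → block sizes [2, 1]

Assembling the blocks gives a Jordan form
J =
  [-1,  1,  0]
  [ 0, -1,  0]
  [ 0,  0, -1]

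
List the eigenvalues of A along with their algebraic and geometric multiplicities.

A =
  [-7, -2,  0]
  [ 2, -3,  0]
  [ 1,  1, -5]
λ = -5: alg = 3, geom = 2

Step 1 — factor the characteristic polynomial to read off the algebraic multiplicities:
  χ_A(x) = (x + 5)^3

Step 2 — compute geometric multiplicities via the rank-nullity identity g(λ) = n − rank(A − λI):
  rank(A − (-5)·I) = 1, so dim ker(A − (-5)·I) = n − 1 = 2

Summary:
  λ = -5: algebraic multiplicity = 3, geometric multiplicity = 2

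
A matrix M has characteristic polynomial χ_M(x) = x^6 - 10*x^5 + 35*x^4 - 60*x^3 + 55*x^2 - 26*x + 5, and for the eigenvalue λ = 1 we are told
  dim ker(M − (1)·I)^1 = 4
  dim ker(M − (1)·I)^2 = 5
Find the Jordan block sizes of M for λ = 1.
Block sizes for λ = 1: [2, 1, 1, 1]

From the dimensions of kernels of powers, the number of Jordan blocks of size at least j is d_j − d_{j−1} where d_j = dim ker(N^j) (with d_0 = 0). Computing the differences gives [4, 1].
The number of blocks of size exactly k is (#blocks of size ≥ k) − (#blocks of size ≥ k + 1), so the partition is: 3 block(s) of size 1, 1 block(s) of size 2.
In nonincreasing order the block sizes are [2, 1, 1, 1].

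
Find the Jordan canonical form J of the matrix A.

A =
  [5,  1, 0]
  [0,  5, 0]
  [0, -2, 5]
J_2(5) ⊕ J_1(5)

The characteristic polynomial is
  det(x·I − A) = x^3 - 15*x^2 + 75*x - 125 = (x - 5)^3

Eigenvalues and multiplicities (the geometric multiplicity of λ is n − rank(A − λI), which equals the number of Jordan blocks for λ):
  λ = 5: algebraic multiplicity = 3, geometric multiplicity = 2

Determining the block sizes for each eigenvalue:
  λ = 5: 2 blocks summing to 3 forces exactly one block of size 2 and the rest size 1 → block sizes [2, 1]

Assembling the blocks gives a Jordan form
J =
  [5, 1, 0]
  [0, 5, 0]
  [0, 0, 5]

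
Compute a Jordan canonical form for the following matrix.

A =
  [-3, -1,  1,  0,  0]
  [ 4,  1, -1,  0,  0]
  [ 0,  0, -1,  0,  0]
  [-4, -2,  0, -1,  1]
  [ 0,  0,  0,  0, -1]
J_3(-1) ⊕ J_2(-1)

The characteristic polynomial is
  det(x·I − A) = x^5 + 5*x^4 + 10*x^3 + 10*x^2 + 5*x + 1 = (x + 1)^5

Eigenvalues and multiplicities (the geometric multiplicity of λ is n − rank(A − λI), which equals the number of Jordan blocks for λ):
  λ = -1: algebraic multiplicity = 5, geometric multiplicity = 2

Determining the block sizes for each eigenvalue:
  λ = -1: with am = 5 and gm = 2, the partition is not yet determined (e.g. several partitions of 5 into 2 parts exist). Let N = A − (-1)·I. Computing rank(N^1) = 3, rank(N^2) = 1, rank(N^3) = 0; the number of blocks of size ≥ j is rank(N^{j−1}) − rank(N^j), giving [2, 2, 1]. So we have 1 block(s) of size 3, 1 block(s) of size 2 → block sizes [3, 2]

Assembling the blocks gives a Jordan form
J =
  [-1,  1,  0,  0,  0]
  [ 0, -1,  1,  0,  0]
  [ 0,  0, -1,  0,  0]
  [ 0,  0,  0, -1,  1]
  [ 0,  0,  0,  0, -1]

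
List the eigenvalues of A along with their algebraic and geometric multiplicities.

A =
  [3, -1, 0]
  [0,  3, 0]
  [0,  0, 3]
λ = 3: alg = 3, geom = 2

Step 1 — factor the characteristic polynomial to read off the algebraic multiplicities:
  χ_A(x) = (x - 3)^3

Step 2 — compute geometric multiplicities via the rank-nullity identity g(λ) = n − rank(A − λI):
  rank(A − (3)·I) = 1, so dim ker(A − (3)·I) = n − 1 = 2

Summary:
  λ = 3: algebraic multiplicity = 3, geometric multiplicity = 2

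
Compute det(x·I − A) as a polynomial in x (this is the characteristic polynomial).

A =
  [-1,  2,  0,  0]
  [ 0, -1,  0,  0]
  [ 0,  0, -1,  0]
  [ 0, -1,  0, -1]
x^4 + 4*x^3 + 6*x^2 + 4*x + 1

Expanding det(x·I − A) (e.g. by cofactor expansion or by noting that A is similar to its Jordan form J, which has the same characteristic polynomial as A) gives
  χ_A(x) = x^4 + 4*x^3 + 6*x^2 + 4*x + 1
which factors as (x + 1)^4. The eigenvalues (with algebraic multiplicities) are λ = -1 with multiplicity 4.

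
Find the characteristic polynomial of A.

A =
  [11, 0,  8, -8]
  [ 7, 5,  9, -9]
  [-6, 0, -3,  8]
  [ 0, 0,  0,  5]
x^4 - 18*x^3 + 120*x^2 - 350*x + 375

Expanding det(x·I − A) (e.g. by cofactor expansion or by noting that A is similar to its Jordan form J, which has the same characteristic polynomial as A) gives
  χ_A(x) = x^4 - 18*x^3 + 120*x^2 - 350*x + 375
which factors as (x - 5)^3*(x - 3). The eigenvalues (with algebraic multiplicities) are λ = 3 with multiplicity 1, λ = 5 with multiplicity 3.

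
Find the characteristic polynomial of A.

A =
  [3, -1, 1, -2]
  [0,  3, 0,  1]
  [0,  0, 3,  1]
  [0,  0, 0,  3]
x^4 - 12*x^3 + 54*x^2 - 108*x + 81

Expanding det(x·I − A) (e.g. by cofactor expansion or by noting that A is similar to its Jordan form J, which has the same characteristic polynomial as A) gives
  χ_A(x) = x^4 - 12*x^3 + 54*x^2 - 108*x + 81
which factors as (x - 3)^4. The eigenvalues (with algebraic multiplicities) are λ = 3 with multiplicity 4.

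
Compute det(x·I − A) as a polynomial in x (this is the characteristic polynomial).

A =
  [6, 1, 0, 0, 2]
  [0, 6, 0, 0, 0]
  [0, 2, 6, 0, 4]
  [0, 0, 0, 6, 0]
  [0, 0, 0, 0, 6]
x^5 - 30*x^4 + 360*x^3 - 2160*x^2 + 6480*x - 7776

Expanding det(x·I − A) (e.g. by cofactor expansion or by noting that A is similar to its Jordan form J, which has the same characteristic polynomial as A) gives
  χ_A(x) = x^5 - 30*x^4 + 360*x^3 - 2160*x^2 + 6480*x - 7776
which factors as (x - 6)^5. The eigenvalues (with algebraic multiplicities) are λ = 6 with multiplicity 5.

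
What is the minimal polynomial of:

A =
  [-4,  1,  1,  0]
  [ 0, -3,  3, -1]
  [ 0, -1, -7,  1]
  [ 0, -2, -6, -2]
x^2 + 8*x + 16

The characteristic polynomial is χ_A(x) = (x + 4)^4, so the eigenvalues are known. The minimal polynomial is
  m_A(x) = Π_λ (x − λ)^{k_λ}
where k_λ is the size of the *largest* Jordan block for λ (equivalently, the smallest k with (A − λI)^k v = 0 for every generalised eigenvector v of λ).

  λ = -4: largest Jordan block has size 2, contributing (x + 4)^2

So m_A(x) = (x + 4)^2 = x^2 + 8*x + 16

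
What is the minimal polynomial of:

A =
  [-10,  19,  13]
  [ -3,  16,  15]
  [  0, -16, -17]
x^3 + 11*x^2 + 35*x + 25

The characteristic polynomial is χ_A(x) = (x + 1)*(x + 5)^2, so the eigenvalues are known. The minimal polynomial is
  m_A(x) = Π_λ (x − λ)^{k_λ}
where k_λ is the size of the *largest* Jordan block for λ (equivalently, the smallest k with (A − λI)^k v = 0 for every generalised eigenvector v of λ).

  λ = -5: largest Jordan block has size 2, contributing (x + 5)^2
  λ = -1: largest Jordan block has size 1, contributing (x + 1)

So m_A(x) = (x + 1)*(x + 5)^2 = x^3 + 11*x^2 + 35*x + 25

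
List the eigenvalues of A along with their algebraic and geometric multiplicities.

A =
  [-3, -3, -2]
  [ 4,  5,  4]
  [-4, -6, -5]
λ = -1: alg = 3, geom = 2

Step 1 — factor the characteristic polynomial to read off the algebraic multiplicities:
  χ_A(x) = (x + 1)^3

Step 2 — compute geometric multiplicities via the rank-nullity identity g(λ) = n − rank(A − λI):
  rank(A − (-1)·I) = 1, so dim ker(A − (-1)·I) = n − 1 = 2

Summary:
  λ = -1: algebraic multiplicity = 3, geometric multiplicity = 2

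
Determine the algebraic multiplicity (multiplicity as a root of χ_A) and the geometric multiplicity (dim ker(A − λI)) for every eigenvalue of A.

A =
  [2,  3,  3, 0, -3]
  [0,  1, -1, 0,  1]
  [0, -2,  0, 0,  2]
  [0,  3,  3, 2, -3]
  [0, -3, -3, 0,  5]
λ = 2: alg = 5, geom = 4

Step 1 — factor the characteristic polynomial to read off the algebraic multiplicities:
  χ_A(x) = (x - 2)^5

Step 2 — compute geometric multiplicities via the rank-nullity identity g(λ) = n − rank(A − λI):
  rank(A − (2)·I) = 1, so dim ker(A − (2)·I) = n − 1 = 4

Summary:
  λ = 2: algebraic multiplicity = 5, geometric multiplicity = 4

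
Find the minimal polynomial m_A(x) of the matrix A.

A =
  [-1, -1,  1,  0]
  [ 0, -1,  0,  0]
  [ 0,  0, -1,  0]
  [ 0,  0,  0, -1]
x^2 + 2*x + 1

The characteristic polynomial is χ_A(x) = (x + 1)^4, so the eigenvalues are known. The minimal polynomial is
  m_A(x) = Π_λ (x − λ)^{k_λ}
where k_λ is the size of the *largest* Jordan block for λ (equivalently, the smallest k with (A − λI)^k v = 0 for every generalised eigenvector v of λ).

  λ = -1: largest Jordan block has size 2, contributing (x + 1)^2

So m_A(x) = (x + 1)^2 = x^2 + 2*x + 1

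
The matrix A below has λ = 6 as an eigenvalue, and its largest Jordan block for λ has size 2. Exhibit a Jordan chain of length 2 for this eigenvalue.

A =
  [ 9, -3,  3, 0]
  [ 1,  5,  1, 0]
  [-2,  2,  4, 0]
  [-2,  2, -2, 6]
A Jordan chain for λ = 6 of length 2:
v_1 = (3, 1, -2, -2)ᵀ
v_2 = (1, 0, 0, 0)ᵀ

Let N = A − (6)·I. We want v_2 with N^2 v_2 = 0 but N^1 v_2 ≠ 0; then v_{j-1} := N · v_j for j = 2, …, 2.

Pick v_2 = (1, 0, 0, 0)ᵀ.
Then v_1 = N · v_2 = (3, 1, -2, -2)ᵀ.

Sanity check: (A − (6)·I) v_1 = (0, 0, 0, 0)ᵀ = 0. ✓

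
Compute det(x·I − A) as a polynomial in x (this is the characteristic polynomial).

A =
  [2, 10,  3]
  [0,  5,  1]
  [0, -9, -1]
x^3 - 6*x^2 + 12*x - 8

Expanding det(x·I − A) (e.g. by cofactor expansion or by noting that A is similar to its Jordan form J, which has the same characteristic polynomial as A) gives
  χ_A(x) = x^3 - 6*x^2 + 12*x - 8
which factors as (x - 2)^3. The eigenvalues (with algebraic multiplicities) are λ = 2 with multiplicity 3.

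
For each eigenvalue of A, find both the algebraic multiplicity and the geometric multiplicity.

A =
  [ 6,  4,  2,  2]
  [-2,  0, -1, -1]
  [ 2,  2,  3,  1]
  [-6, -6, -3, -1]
λ = 2: alg = 4, geom = 3

Step 1 — factor the characteristic polynomial to read off the algebraic multiplicities:
  χ_A(x) = (x - 2)^4

Step 2 — compute geometric multiplicities via the rank-nullity identity g(λ) = n − rank(A − λI):
  rank(A − (2)·I) = 1, so dim ker(A − (2)·I) = n − 1 = 3

Summary:
  λ = 2: algebraic multiplicity = 4, geometric multiplicity = 3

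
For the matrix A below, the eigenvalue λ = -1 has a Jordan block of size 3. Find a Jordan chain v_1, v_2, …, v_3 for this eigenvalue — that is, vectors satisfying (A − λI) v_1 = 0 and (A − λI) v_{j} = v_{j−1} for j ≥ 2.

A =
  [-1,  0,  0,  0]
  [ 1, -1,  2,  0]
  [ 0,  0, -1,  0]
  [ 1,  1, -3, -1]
A Jordan chain for λ = -1 of length 3:
v_1 = (0, 0, 0, 1)ᵀ
v_2 = (0, 1, 0, 1)ᵀ
v_3 = (1, 0, 0, 0)ᵀ

Let N = A − (-1)·I. We want v_3 with N^3 v_3 = 0 but N^2 v_3 ≠ 0; then v_{j-1} := N · v_j for j = 3, …, 2.

Pick v_3 = (1, 0, 0, 0)ᵀ.
Then v_2 = N · v_3 = (0, 1, 0, 1)ᵀ.
Then v_1 = N · v_2 = (0, 0, 0, 1)ᵀ.

Sanity check: (A − (-1)·I) v_1 = (0, 0, 0, 0)ᵀ = 0. ✓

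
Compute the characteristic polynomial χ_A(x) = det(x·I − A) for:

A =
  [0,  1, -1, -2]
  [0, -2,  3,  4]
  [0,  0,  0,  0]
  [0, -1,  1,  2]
x^4

Expanding det(x·I − A) (e.g. by cofactor expansion or by noting that A is similar to its Jordan form J, which has the same characteristic polynomial as A) gives
  χ_A(x) = x^4
which factors as x^4. The eigenvalues (with algebraic multiplicities) are λ = 0 with multiplicity 4.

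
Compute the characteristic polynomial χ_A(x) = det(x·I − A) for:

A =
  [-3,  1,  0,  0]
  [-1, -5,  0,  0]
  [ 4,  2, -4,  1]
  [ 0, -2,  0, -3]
x^4 + 15*x^3 + 84*x^2 + 208*x + 192

Expanding det(x·I − A) (e.g. by cofactor expansion or by noting that A is similar to its Jordan form J, which has the same characteristic polynomial as A) gives
  χ_A(x) = x^4 + 15*x^3 + 84*x^2 + 208*x + 192
which factors as (x + 3)*(x + 4)^3. The eigenvalues (with algebraic multiplicities) are λ = -4 with multiplicity 3, λ = -3 with multiplicity 1.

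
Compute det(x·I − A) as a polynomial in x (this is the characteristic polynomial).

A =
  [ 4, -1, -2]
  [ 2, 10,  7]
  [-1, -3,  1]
x^3 - 15*x^2 + 75*x - 125

Expanding det(x·I − A) (e.g. by cofactor expansion or by noting that A is similar to its Jordan form J, which has the same characteristic polynomial as A) gives
  χ_A(x) = x^3 - 15*x^2 + 75*x - 125
which factors as (x - 5)^3. The eigenvalues (with algebraic multiplicities) are λ = 5 with multiplicity 3.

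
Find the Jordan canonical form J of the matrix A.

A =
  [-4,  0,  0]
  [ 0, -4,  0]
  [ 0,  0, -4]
J_1(-4) ⊕ J_1(-4) ⊕ J_1(-4)

The characteristic polynomial is
  det(x·I − A) = x^3 + 12*x^2 + 48*x + 64 = (x + 4)^3

Eigenvalues and multiplicities (the geometric multiplicity of λ is n − rank(A − λI), which equals the number of Jordan blocks for λ):
  λ = -4: algebraic multiplicity = 3, geometric multiplicity = 3

Determining the block sizes for each eigenvalue:
  λ = -4: gm = am = 3, so every block has size 1 → block sizes [1, 1, 1]

Assembling the blocks gives a Jordan form
J =
  [-4,  0,  0]
  [ 0, -4,  0]
  [ 0,  0, -4]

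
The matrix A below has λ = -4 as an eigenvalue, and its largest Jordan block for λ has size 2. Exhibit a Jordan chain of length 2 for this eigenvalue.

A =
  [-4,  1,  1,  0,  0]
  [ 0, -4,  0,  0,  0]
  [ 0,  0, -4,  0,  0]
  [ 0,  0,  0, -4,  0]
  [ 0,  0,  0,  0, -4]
A Jordan chain for λ = -4 of length 2:
v_1 = (1, 0, 0, 0, 0)ᵀ
v_2 = (0, 1, 0, 0, 0)ᵀ

Let N = A − (-4)·I. We want v_2 with N^2 v_2 = 0 but N^1 v_2 ≠ 0; then v_{j-1} := N · v_j for j = 2, …, 2.

Pick v_2 = (0, 1, 0, 0, 0)ᵀ.
Then v_1 = N · v_2 = (1, 0, 0, 0, 0)ᵀ.

Sanity check: (A − (-4)·I) v_1 = (0, 0, 0, 0, 0)ᵀ = 0. ✓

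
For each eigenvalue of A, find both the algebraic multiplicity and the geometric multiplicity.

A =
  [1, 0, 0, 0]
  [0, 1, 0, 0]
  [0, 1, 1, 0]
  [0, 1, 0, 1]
λ = 1: alg = 4, geom = 3

Step 1 — factor the characteristic polynomial to read off the algebraic multiplicities:
  χ_A(x) = (x - 1)^4

Step 2 — compute geometric multiplicities via the rank-nullity identity g(λ) = n − rank(A − λI):
  rank(A − (1)·I) = 1, so dim ker(A − (1)·I) = n − 1 = 3

Summary:
  λ = 1: algebraic multiplicity = 4, geometric multiplicity = 3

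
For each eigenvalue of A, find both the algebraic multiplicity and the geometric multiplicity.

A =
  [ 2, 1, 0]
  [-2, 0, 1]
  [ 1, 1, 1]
λ = 1: alg = 3, geom = 1

Step 1 — factor the characteristic polynomial to read off the algebraic multiplicities:
  χ_A(x) = (x - 1)^3

Step 2 — compute geometric multiplicities via the rank-nullity identity g(λ) = n − rank(A − λI):
  rank(A − (1)·I) = 2, so dim ker(A − (1)·I) = n − 2 = 1

Summary:
  λ = 1: algebraic multiplicity = 3, geometric multiplicity = 1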